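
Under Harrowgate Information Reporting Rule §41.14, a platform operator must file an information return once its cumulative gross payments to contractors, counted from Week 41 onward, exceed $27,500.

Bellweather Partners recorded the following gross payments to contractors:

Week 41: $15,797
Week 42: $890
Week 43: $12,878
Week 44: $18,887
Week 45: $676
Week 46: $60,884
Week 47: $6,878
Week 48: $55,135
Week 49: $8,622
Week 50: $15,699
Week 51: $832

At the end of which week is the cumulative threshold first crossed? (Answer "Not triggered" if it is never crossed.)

Through Week 41: $15,797
Through Week 42: $16,687
Through Week 43: $29,565 ← exceeds threshold

Week 43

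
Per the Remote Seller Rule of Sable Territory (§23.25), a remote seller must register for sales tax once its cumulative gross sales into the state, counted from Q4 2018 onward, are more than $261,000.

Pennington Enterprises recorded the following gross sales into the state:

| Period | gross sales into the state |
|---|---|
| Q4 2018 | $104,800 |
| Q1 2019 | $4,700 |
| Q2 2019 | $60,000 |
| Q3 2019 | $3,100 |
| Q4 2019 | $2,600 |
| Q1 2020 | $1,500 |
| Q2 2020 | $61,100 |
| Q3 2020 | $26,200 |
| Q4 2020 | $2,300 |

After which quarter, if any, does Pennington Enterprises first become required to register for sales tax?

Q3 2020

Through Q4 2018: $104,800
Through Q1 2019: $109,500
Through Q2 2019: $169,500
Through Q3 2019: $172,600
Through Q4 2019: $175,200
Through Q1 2020: $176,700
Through Q2 2020: $237,800
Through Q3 2020: $264,000 ← exceeds threshold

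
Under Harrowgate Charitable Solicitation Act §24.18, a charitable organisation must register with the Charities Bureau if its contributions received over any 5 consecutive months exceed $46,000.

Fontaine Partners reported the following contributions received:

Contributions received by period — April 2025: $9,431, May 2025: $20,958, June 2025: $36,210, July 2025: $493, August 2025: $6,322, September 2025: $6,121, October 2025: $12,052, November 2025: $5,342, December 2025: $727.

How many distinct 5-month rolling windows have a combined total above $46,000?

3

April 2025–August 2025: $9,431 + $20,958 + $36,210 + $493 + $6,322 = $73,414 (over)
May 2025–September 2025: $20,958 + $36,210 + $493 + $6,322 + $6,121 = $70,104 (over)
June 2025–October 2025: $36,210 + $493 + $6,322 + $6,121 + $12,052 = $61,198 (over)
July 2025–November 2025: $493 + $6,322 + $6,121 + $12,052 + $5,342 = $30,330 (under)
August 2025–December 2025: $6,322 + $6,121 + $12,052 + $5,342 + $727 = $30,564 (under)
3 windows exceed the threshold.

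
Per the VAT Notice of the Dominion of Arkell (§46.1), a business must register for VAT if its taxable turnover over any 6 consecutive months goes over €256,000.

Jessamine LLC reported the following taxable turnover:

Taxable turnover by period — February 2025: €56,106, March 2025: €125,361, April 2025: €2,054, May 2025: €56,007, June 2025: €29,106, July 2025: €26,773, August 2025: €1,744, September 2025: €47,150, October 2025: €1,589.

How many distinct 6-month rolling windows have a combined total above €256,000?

February 2025–July 2025: €56,106 + €125,361 + €2,054 + €56,007 + €29,106 + €26,773 = €295,407 (over)
March 2025–August 2025: €125,361 + €2,054 + €56,007 + €29,106 + €26,773 + €1,744 = €241,045 (under)
April 2025–September 2025: €2,054 + €56,007 + €29,106 + €26,773 + €1,744 + €47,150 = €162,834 (under)
May 2025–October 2025: €56,007 + €29,106 + €26,773 + €1,744 + €47,150 + €1,589 = €162,369 (under)
1 window exceeds the threshold.

1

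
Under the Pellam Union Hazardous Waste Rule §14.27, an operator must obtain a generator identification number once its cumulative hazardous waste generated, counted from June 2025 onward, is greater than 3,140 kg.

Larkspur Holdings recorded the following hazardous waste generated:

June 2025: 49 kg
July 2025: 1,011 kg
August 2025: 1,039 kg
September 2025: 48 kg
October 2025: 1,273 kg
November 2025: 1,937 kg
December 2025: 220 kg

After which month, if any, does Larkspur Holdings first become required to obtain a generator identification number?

Through June 2025: 49 kg
Through July 2025: 1,060 kg
Through August 2025: 2,099 kg
Through September 2025: 2,147 kg
Through October 2025: 3,420 kg ← exceeds threshold

October 2025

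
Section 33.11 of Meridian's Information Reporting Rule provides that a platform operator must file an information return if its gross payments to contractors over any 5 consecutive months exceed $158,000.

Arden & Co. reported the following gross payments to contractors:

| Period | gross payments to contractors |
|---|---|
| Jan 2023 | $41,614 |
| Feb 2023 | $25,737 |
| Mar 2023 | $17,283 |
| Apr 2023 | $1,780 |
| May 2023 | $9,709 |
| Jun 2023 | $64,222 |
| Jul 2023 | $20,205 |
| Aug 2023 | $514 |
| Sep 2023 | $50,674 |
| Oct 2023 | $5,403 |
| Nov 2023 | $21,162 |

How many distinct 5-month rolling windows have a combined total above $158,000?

0

Jan 2023–May 2023: $41,614 + $25,737 + $17,283 + $1,780 + $9,709 = $96,123 (under)
Feb 2023–Jun 2023: $25,737 + $17,283 + $1,780 + $9,709 + $64,222 = $118,731 (under)
Mar 2023–Jul 2023: $17,283 + $1,780 + $9,709 + $64,222 + $20,205 = $113,199 (under)
Apr 2023–Aug 2023: $1,780 + $9,709 + $64,222 + $20,205 + $514 = $96,430 (under)
May 2023–Sep 2023: $9,709 + $64,222 + $20,205 + $514 + $50,674 = $145,324 (under)
Jun 2023–Oct 2023: $64,222 + $20,205 + $514 + $50,674 + $5,403 = $141,018 (under)
Jul 2023–Nov 2023: $20,205 + $514 + $50,674 + $5,403 + $21,162 = $97,958 (under)
0 windows exceed the threshold.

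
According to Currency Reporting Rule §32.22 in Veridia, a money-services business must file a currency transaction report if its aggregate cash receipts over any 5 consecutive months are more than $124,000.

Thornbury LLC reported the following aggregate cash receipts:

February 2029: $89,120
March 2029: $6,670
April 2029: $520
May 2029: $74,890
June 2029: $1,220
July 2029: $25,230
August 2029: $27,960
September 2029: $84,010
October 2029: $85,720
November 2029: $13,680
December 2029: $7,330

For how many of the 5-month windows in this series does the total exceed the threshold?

6

February 2029–June 2029: $89,120 + $6,670 + $520 + $74,890 + $1,220 = $172,420 (over)
March 2029–July 2029: $6,670 + $520 + $74,890 + $1,220 + $25,230 = $108,530 (under)
April 2029–August 2029: $520 + $74,890 + $1,220 + $25,230 + $27,960 = $129,820 (over)
May 2029–September 2029: $74,890 + $1,220 + $25,230 + $27,960 + $84,010 = $213,310 (over)
June 2029–October 2029: $1,220 + $25,230 + $27,960 + $84,010 + $85,720 = $224,140 (over)
July 2029–November 2029: $25,230 + $27,960 + $84,010 + $85,720 + $13,680 = $236,600 (over)
August 2029–December 2029: $27,960 + $84,010 + $85,720 + $13,680 + $7,330 = $218,700 (over)
6 windows exceed the threshold.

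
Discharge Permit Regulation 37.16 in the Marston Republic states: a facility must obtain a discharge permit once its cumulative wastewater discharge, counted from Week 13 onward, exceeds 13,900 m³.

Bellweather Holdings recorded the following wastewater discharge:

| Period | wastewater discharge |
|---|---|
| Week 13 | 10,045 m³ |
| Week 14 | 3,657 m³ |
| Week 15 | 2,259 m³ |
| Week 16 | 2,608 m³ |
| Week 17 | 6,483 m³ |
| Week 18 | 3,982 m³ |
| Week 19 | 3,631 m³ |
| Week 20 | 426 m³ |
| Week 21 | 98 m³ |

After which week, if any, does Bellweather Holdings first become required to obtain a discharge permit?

Week 15

Through Week 13: 10,045 m³
Through Week 14: 13,702 m³
Through Week 15: 15,961 m³ ← exceeds threshold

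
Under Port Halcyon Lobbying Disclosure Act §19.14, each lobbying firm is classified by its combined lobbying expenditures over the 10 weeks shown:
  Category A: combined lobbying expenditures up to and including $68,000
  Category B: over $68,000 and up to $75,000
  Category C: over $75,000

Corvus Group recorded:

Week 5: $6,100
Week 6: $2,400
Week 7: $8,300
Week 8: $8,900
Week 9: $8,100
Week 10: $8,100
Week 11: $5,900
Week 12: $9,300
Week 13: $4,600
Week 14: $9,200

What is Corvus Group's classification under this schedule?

Combined lobbying expenditures: $6,100 + $2,400 + $8,300 + $8,900 + $8,100 + $8,100 + $5,900 + $9,300 + $4,600 + $9,200 = $70,900.
$68,000 < $70,900 ≤ $75,000, so Category B applies.

Category B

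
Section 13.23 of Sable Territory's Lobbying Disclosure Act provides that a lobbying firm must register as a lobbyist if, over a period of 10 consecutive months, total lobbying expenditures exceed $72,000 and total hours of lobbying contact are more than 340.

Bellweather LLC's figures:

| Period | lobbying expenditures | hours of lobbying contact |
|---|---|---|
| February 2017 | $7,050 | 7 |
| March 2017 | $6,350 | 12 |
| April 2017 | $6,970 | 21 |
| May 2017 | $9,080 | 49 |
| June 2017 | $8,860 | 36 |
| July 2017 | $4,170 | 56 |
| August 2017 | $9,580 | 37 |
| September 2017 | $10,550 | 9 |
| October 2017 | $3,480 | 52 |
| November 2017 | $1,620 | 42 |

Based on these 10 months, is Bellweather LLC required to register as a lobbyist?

No

Total lobbying expenditures: $7,050 + $6,350 + $6,970 + $9,080 + $8,860 + $4,170 + $9,580 + $10,550 + $3,480 + $1,620 = $67,710 (≤ $72,000).
Total hours of lobbying contact: 7 + 12 + 21 + 49 + 36 + 56 + 37 + 9 + 52 + 42 = 321 (≤ 340).
The test is 'and': the rule requires both, and at least one is not exceeded.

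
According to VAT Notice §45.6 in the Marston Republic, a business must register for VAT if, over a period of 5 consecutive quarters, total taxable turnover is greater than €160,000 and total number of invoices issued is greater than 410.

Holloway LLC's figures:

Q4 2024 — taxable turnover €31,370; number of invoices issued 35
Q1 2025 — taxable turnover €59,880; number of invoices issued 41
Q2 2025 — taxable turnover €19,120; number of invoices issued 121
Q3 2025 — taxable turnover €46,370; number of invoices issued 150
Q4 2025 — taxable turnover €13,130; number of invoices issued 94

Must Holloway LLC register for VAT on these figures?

Total taxable turnover: €31,370 + €59,880 + €19,120 + €46,370 + €13,130 = €169,870 (> €160,000).
Total number of invoices issued: 35 + 41 + 121 + 150 + 94 = 441 (> 410).
The test is 'and': both thresholds are exceeded.

Yes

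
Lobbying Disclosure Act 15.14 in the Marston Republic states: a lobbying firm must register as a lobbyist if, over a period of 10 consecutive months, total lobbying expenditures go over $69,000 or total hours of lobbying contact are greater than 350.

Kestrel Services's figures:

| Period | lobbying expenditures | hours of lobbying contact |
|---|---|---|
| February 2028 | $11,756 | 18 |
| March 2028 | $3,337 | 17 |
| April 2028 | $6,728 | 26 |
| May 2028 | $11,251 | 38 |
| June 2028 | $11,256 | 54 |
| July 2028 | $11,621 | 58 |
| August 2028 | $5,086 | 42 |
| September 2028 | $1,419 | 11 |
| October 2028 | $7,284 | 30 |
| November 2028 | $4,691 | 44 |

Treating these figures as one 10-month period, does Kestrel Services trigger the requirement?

Yes

Total lobbying expenditures: $11,756 + $3,337 + $6,728 + $11,251 + $11,256 + $11,621 + $5,086 + $1,419 + $7,284 + $4,691 = $74,429 (> $69,000).
Total hours of lobbying contact: 18 + 17 + 26 + 38 + 54 + 58 + 42 + 11 + 30 + 44 = 338 (≤ 350).
The test is 'or': at least one threshold is exceeded.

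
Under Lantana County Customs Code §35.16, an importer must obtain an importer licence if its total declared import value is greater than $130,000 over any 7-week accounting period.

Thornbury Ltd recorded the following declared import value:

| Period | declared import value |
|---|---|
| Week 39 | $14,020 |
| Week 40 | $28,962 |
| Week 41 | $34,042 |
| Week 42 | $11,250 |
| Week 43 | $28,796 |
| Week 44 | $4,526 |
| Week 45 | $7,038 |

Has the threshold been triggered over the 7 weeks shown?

No

Total declared import value: $14,020 + $28,962 + $34,042 + $11,250 + $28,796 + $4,526 + $7,038 = $128,634.
$128,634 ≤ $130,000, so the threshold is not exceeded.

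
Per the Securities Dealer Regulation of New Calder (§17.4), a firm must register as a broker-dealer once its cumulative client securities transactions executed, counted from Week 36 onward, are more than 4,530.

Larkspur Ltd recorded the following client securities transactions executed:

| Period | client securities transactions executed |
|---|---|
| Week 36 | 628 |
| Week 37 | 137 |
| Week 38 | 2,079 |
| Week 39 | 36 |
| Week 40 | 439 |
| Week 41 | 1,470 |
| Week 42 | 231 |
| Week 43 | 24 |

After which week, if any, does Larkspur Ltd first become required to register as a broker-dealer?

Week 41

Through Week 36: 628
Through Week 37: 765
Through Week 38: 2,844
Through Week 39: 2,880
Through Week 40: 3,319
Through Week 41: 4,789 ← exceeds threshold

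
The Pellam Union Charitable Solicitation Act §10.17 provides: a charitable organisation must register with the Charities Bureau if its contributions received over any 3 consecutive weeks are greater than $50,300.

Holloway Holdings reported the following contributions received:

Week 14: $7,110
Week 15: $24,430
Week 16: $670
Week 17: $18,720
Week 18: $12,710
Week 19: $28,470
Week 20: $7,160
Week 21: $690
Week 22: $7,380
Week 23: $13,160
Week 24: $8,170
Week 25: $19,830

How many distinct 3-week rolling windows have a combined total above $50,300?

1

Week 14–Week 16: $7,110 + $24,430 + $670 = $32,210 (under)
Week 15–Week 17: $24,430 + $670 + $18,720 = $43,820 (under)
Week 16–Week 18: $670 + $18,720 + $12,710 = $32,100 (under)
Week 17–Week 19: $18,720 + $12,710 + $28,470 = $59,900 (over)
Week 18–Week 20: $12,710 + $28,470 + $7,160 = $48,340 (under)
Week 19–Week 21: $28,470 + $7,160 + $690 = $36,320 (under)
Week 20–Week 22: $7,160 + $690 + $7,380 = $15,230 (under)
Week 21–Week 23: $690 + $7,380 + $13,160 = $21,230 (under)
Week 22–Week 24: $7,380 + $13,160 + $8,170 = $28,710 (under)
Week 23–Week 25: $13,160 + $8,170 + $19,830 = $41,160 (under)
1 window exceeds the threshold.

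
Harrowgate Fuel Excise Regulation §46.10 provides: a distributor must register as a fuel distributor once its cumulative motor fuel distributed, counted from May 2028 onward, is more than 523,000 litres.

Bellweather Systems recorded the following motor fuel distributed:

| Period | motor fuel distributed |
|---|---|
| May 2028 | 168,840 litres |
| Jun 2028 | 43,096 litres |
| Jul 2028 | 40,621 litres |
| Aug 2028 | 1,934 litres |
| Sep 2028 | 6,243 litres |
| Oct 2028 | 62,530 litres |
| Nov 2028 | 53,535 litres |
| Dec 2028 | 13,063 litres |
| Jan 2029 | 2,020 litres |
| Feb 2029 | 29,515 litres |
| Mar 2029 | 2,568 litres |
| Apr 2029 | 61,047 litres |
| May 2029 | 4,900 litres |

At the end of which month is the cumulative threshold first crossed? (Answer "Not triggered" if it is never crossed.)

Not triggered

Through May 2028: 168,840 litres
Through Jun 2028: 211,936 litres
Through Jul 2028: 252,557 litres
Through Aug 2028: 254,491 litres
Through Sep 2028: 260,734 litres
Through Oct 2028: 323,264 litres
Through Nov 2028: 376,799 litres
Through Dec 2028: 389,862 litres
Through Jan 2029: 391,882 litres
Through Feb 2029: 421,397 litres
Through Mar 2029: 423,965 litres
Through Apr 2029: 485,012 litres
Through May 2029: 489,912 litres
Final cumulative total 489,912 litres ≤ 523,000 litres; the threshold is never exceeded.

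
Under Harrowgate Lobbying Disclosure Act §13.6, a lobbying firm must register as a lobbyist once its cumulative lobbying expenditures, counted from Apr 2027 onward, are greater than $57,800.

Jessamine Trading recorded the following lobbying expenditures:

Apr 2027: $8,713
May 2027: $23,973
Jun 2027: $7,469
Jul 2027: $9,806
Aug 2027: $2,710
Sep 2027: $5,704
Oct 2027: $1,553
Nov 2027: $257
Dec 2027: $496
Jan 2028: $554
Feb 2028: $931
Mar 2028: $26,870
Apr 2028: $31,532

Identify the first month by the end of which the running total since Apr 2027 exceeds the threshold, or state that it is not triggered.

Sep 2027

Through Apr 2027: $8,713
Through May 2027: $32,686
Through Jun 2027: $40,155
Through Jul 2027: $49,961
Through Aug 2027: $52,671
Through Sep 2027: $58,375 ← exceeds threshold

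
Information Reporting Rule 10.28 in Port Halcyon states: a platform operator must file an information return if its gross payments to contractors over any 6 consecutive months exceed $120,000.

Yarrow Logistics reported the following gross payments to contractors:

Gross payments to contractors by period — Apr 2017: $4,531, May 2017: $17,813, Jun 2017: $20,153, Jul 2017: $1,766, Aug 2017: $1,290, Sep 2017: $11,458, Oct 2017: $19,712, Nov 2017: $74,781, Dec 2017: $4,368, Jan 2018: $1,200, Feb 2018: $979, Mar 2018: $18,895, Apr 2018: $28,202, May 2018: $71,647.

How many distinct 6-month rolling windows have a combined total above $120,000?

Apr 2017–Sep 2017: $4,531 + $17,813 + $20,153 + $1,766 + $1,290 + $11,458 = $57,011 (under)
May 2017–Oct 2017: $17,813 + $20,153 + $1,766 + $1,290 + $11,458 + $19,712 = $72,192 (under)
Jun 2017–Nov 2017: $20,153 + $1,766 + $1,290 + $11,458 + $19,712 + $74,781 = $129,160 (over)
Jul 2017–Dec 2017: $1,766 + $1,290 + $11,458 + $19,712 + $74,781 + $4,368 = $113,375 (under)
Aug 2017–Jan 2018: $1,290 + $11,458 + $19,712 + $74,781 + $4,368 + $1,200 = $112,809 (under)
Sep 2017–Feb 2018: $11,458 + $19,712 + $74,781 + $4,368 + $1,200 + $979 = $112,498 (under)
Oct 2017–Mar 2018: $19,712 + $74,781 + $4,368 + $1,200 + $979 + $18,895 = $119,935 (under)
Nov 2017–Apr 2018: $74,781 + $4,368 + $1,200 + $979 + $18,895 + $28,202 = $128,425 (over)
Dec 2017–May 2018: $4,368 + $1,200 + $979 + $18,895 + $28,202 + $71,647 = $125,291 (over)
3 windows exceed the threshold.

3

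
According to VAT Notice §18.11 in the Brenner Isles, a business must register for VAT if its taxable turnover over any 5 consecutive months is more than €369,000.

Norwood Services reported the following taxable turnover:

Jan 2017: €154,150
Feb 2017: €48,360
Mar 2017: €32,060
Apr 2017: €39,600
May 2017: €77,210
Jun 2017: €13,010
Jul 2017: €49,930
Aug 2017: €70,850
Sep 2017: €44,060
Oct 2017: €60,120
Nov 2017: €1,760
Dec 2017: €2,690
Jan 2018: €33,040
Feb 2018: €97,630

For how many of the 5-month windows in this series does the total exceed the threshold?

Jan 2017–May 2017: €154,150 + €48,360 + €32,060 + €39,600 + €77,210 = €351,380 (under)
Feb 2017–Jun 2017: €48,360 + €32,060 + €39,600 + €77,210 + €13,010 = €210,240 (under)
Mar 2017–Jul 2017: €32,060 + €39,600 + €77,210 + €13,010 + €49,930 = €211,810 (under)
Apr 2017–Aug 2017: €39,600 + €77,210 + €13,010 + €49,930 + €70,850 = €250,600 (under)
May 2017–Sep 2017: €77,210 + €13,010 + €49,930 + €70,850 + €44,060 = €255,060 (under)
Jun 2017–Oct 2017: €13,010 + €49,930 + €70,850 + €44,060 + €60,120 = €237,970 (under)
Jul 2017–Nov 2017: €49,930 + €70,850 + €44,060 + €60,120 + €1,760 = €226,720 (under)
Aug 2017–Dec 2017: €70,850 + €44,060 + €60,120 + €1,760 + €2,690 = €179,480 (under)
Sep 2017–Jan 2018: €44,060 + €60,120 + €1,760 + €2,690 + €33,040 = €141,670 (under)
Oct 2017–Feb 2018: €60,120 + €1,760 + €2,690 + €33,040 + €97,630 = €195,240 (under)
0 windows exceed the threshold.

0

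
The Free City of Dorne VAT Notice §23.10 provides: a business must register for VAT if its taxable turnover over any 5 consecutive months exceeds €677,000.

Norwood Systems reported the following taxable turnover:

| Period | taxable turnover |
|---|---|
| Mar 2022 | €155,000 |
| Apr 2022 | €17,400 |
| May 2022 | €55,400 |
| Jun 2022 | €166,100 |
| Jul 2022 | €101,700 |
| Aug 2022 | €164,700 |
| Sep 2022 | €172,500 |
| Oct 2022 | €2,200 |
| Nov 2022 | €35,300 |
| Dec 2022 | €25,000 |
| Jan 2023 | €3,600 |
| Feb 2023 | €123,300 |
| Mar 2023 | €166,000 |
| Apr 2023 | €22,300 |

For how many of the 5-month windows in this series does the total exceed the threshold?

Mar 2022–Jul 2022: €155,000 + €17,400 + €55,400 + €166,100 + €101,700 = €495,600 (under)
Apr 2022–Aug 2022: €17,400 + €55,400 + €166,100 + €101,700 + €164,700 = €505,300 (under)
May 2022–Sep 2022: €55,400 + €166,100 + €101,700 + €164,700 + €172,500 = €660,400 (under)
Jun 2022–Oct 2022: €166,100 + €101,700 + €164,700 + €172,500 + €2,200 = €607,200 (under)
Jul 2022–Nov 2022: €101,700 + €164,700 + €172,500 + €2,200 + €35,300 = €476,400 (under)
Aug 2022–Dec 2022: €164,700 + €172,500 + €2,200 + €35,300 + €25,000 = €399,700 (under)
Sep 2022–Jan 2023: €172,500 + €2,200 + €35,300 + €25,000 + €3,600 = €238,600 (under)
Oct 2022–Feb 2023: €2,200 + €35,300 + €25,000 + €3,600 + €123,300 = €189,400 (under)
Nov 2022–Mar 2023: €35,300 + €25,000 + €3,600 + €123,300 + €166,000 = €353,200 (under)
Dec 2022–Apr 2023: €25,000 + €3,600 + €123,300 + €166,000 + €22,300 = €340,200 (under)
0 windows exceed the threshold.

0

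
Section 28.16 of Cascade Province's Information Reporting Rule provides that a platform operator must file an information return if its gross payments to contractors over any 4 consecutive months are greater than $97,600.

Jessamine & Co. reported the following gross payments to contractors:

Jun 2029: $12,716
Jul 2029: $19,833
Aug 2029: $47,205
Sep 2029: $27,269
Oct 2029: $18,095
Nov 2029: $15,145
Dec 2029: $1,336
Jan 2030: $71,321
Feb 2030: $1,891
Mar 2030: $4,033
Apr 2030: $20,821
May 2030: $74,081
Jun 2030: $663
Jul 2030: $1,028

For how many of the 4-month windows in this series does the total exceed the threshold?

Jun 2029–Sep 2029: $12,716 + $19,833 + $47,205 + $27,269 = $107,023 (over)
Jul 2029–Oct 2029: $19,833 + $47,205 + $27,269 + $18,095 = $112,402 (over)
Aug 2029–Nov 2029: $47,205 + $27,269 + $18,095 + $15,145 = $107,714 (over)
Sep 2029–Dec 2029: $27,269 + $18,095 + $15,145 + $1,336 = $61,845 (under)
Oct 2029–Jan 2030: $18,095 + $15,145 + $1,336 + $71,321 = $105,897 (over)
Nov 2029–Feb 2030: $15,145 + $1,336 + $71,321 + $1,891 = $89,693 (under)
Dec 2029–Mar 2030: $1,336 + $71,321 + $1,891 + $4,033 = $78,581 (under)
Jan 2030–Apr 2030: $71,321 + $1,891 + $4,033 + $20,821 = $98,066 (over)
Feb 2030–May 2030: $1,891 + $4,033 + $20,821 + $74,081 = $100,826 (over)
Mar 2030–Jun 2030: $4,033 + $20,821 + $74,081 + $663 = $99,598 (over)
Apr 2030–Jul 2030: $20,821 + $74,081 + $663 + $1,028 = $96,593 (under)
7 windows exceed the threshold.

7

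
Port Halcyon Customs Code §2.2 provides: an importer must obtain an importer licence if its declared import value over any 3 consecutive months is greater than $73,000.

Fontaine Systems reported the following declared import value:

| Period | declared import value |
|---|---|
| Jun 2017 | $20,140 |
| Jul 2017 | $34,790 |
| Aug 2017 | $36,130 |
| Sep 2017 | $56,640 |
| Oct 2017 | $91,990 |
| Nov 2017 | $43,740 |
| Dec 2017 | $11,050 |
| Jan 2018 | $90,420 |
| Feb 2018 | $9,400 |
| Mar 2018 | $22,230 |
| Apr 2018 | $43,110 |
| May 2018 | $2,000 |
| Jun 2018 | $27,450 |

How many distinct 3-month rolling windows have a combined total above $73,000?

9

Jun 2017–Aug 2017: $20,140 + $34,790 + $36,130 = $91,060 (over)
Jul 2017–Sep 2017: $34,790 + $36,130 + $56,640 = $127,560 (over)
Aug 2017–Oct 2017: $36,130 + $56,640 + $91,990 = $184,760 (over)
Sep 2017–Nov 2017: $56,640 + $91,990 + $43,740 = $192,370 (over)
Oct 2017–Dec 2017: $91,990 + $43,740 + $11,050 = $146,780 (over)
Nov 2017–Jan 2018: $43,740 + $11,050 + $90,420 = $145,210 (over)
Dec 2017–Feb 2018: $11,050 + $90,420 + $9,400 = $110,870 (over)
Jan 2018–Mar 2018: $90,420 + $9,400 + $22,230 = $122,050 (over)
Feb 2018–Apr 2018: $9,400 + $22,230 + $43,110 = $74,740 (over)
Mar 2018–May 2018: $22,230 + $43,110 + $2,000 = $67,340 (under)
Apr 2018–Jun 2018: $43,110 + $2,000 + $27,450 = $72,560 (under)
9 windows exceed the threshold.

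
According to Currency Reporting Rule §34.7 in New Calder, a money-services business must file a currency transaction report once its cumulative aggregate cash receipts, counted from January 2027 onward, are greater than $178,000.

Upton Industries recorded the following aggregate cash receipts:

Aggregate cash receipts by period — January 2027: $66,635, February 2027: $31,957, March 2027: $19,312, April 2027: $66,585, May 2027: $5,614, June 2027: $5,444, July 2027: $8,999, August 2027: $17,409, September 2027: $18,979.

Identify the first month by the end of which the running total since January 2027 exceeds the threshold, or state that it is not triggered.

April 2027

Through January 2027: $66,635
Through February 2027: $98,592
Through March 2027: $117,904
Through April 2027: $184,489 ← exceeds threshold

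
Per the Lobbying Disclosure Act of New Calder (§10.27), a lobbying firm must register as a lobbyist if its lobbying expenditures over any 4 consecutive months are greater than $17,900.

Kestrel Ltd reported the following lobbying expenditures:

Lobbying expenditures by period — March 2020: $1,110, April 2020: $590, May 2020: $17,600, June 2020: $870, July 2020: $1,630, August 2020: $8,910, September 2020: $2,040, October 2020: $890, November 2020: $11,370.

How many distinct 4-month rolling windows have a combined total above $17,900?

4

March 2020–June 2020: $1,110 + $590 + $17,600 + $870 = $20,170 (over)
April 2020–July 2020: $590 + $17,600 + $870 + $1,630 = $20,690 (over)
May 2020–August 2020: $17,600 + $870 + $1,630 + $8,910 = $29,010 (over)
June 2020–September 2020: $870 + $1,630 + $8,910 + $2,040 = $13,450 (under)
July 2020–October 2020: $1,630 + $8,910 + $2,040 + $890 = $13,470 (under)
August 2020–November 2020: $8,910 + $2,040 + $890 + $11,370 = $23,210 (over)
4 windows exceed the threshold.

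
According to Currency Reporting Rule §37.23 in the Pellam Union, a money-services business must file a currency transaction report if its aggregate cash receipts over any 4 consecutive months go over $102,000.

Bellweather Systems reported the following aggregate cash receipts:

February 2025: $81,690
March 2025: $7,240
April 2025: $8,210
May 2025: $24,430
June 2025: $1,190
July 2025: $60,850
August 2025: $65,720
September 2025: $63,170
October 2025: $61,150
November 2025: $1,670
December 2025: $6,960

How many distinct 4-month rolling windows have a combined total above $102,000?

February 2025–May 2025: $81,690 + $7,240 + $8,210 + $24,430 = $121,570 (over)
March 2025–June 2025: $7,240 + $8,210 + $24,430 + $1,190 = $41,070 (under)
April 2025–July 2025: $8,210 + $24,430 + $1,190 + $60,850 = $94,680 (under)
May 2025–August 2025: $24,430 + $1,190 + $60,850 + $65,720 = $152,190 (over)
June 2025–September 2025: $1,190 + $60,850 + $65,720 + $63,170 = $190,930 (over)
July 2025–October 2025: $60,850 + $65,720 + $63,170 + $61,150 = $250,890 (over)
August 2025–November 2025: $65,720 + $63,170 + $61,150 + $1,670 = $191,710 (over)
September 2025–December 2025: $63,170 + $61,150 + $1,670 + $6,960 = $132,950 (over)
6 windows exceed the threshold.

6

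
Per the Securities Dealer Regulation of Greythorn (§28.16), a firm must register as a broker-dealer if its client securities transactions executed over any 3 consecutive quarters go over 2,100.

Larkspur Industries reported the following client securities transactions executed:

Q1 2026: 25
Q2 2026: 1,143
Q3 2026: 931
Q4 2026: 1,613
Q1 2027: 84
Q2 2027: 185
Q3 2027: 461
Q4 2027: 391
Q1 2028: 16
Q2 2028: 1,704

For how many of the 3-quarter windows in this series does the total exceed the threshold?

Q1 2026–Q3 2026: 25 + 1,143 + 931 = 2,099 (under)
Q2 2026–Q4 2026: 1,143 + 931 + 1,613 = 3,687 (over)
Q3 2026–Q1 2027: 931 + 1,613 + 84 = 2,628 (over)
Q4 2026–Q2 2027: 1,613 + 84 + 185 = 1,882 (under)
Q1 2027–Q3 2027: 84 + 185 + 461 = 730 (under)
Q2 2027–Q4 2027: 185 + 461 + 391 = 1,037 (under)
Q3 2027–Q1 2028: 461 + 391 + 16 = 868 (under)
Q4 2027–Q2 2028: 391 + 16 + 1,704 = 2,111 (over)
3 windows exceed the threshold.

3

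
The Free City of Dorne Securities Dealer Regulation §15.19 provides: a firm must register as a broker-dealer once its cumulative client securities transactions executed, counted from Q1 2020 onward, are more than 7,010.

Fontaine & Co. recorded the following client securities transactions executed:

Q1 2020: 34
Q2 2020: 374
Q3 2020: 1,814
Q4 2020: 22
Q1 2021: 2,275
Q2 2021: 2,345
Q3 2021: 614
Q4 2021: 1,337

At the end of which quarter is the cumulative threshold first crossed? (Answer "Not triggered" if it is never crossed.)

Through Q1 2020: 34
Through Q2 2020: 408
Through Q3 2020: 2,222
Through Q4 2020: 2,244
Through Q1 2021: 4,519
Through Q2 2021: 6,864
Through Q3 2021: 7,478 ← exceeds threshold

Q3 2021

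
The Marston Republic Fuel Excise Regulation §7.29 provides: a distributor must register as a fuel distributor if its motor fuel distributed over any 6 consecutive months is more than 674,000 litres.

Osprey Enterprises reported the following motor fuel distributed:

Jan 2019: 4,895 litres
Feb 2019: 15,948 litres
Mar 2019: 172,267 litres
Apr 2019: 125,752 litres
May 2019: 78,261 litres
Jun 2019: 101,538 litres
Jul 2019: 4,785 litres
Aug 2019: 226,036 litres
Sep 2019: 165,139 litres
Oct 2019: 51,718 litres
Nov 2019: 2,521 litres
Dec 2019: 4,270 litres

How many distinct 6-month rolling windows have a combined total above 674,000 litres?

Jan 2019–Jun 2019: 4,895 litres + 15,948 litres + 172,267 litres + 125,752 litres + 78,261 litres + 101,538 litres = 498,661 litres (under)
Feb 2019–Jul 2019: 15,948 litres + 172,267 litres + 125,752 litres + 78,261 litres + 101,538 litres + 4,785 litres = 498,551 litres (under)
Mar 2019–Aug 2019: 172,267 litres + 125,752 litres + 78,261 litres + 101,538 litres + 4,785 litres + 226,036 litres = 708,639 litres (over)
Apr 2019–Sep 2019: 125,752 litres + 78,261 litres + 101,538 litres + 4,785 litres + 226,036 litres + 165,139 litres = 701,511 litres (over)
May 2019–Oct 2019: 78,261 litres + 101,538 litres + 4,785 litres + 226,036 litres + 165,139 litres + 51,718 litres = 627,477 litres (under)
Jun 2019–Nov 2019: 101,538 litres + 4,785 litres + 226,036 litres + 165,139 litres + 51,718 litres + 2,521 litres = 551,737 litres (under)
Jul 2019–Dec 2019: 4,785 litres + 226,036 litres + 165,139 litres + 51,718 litres + 2,521 litres + 4,270 litres = 454,469 litres (under)
2 windows exceed the threshold.

2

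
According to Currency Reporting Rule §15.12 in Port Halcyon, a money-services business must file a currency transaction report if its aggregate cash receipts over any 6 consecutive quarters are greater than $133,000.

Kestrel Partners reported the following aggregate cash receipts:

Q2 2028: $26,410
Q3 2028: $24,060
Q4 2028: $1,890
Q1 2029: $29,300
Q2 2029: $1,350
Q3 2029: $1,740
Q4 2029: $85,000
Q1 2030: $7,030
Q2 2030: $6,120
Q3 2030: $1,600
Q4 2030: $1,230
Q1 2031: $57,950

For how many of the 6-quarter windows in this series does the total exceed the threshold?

2

Q2 2028–Q3 2029: $26,410 + $24,060 + $1,890 + $29,300 + $1,350 + $1,740 = $84,750 (under)
Q3 2028–Q4 2029: $24,060 + $1,890 + $29,300 + $1,350 + $1,740 + $85,000 = $143,340 (over)
Q4 2028–Q1 2030: $1,890 + $29,300 + $1,350 + $1,740 + $85,000 + $7,030 = $126,310 (under)
Q1 2029–Q2 2030: $29,300 + $1,350 + $1,740 + $85,000 + $7,030 + $6,120 = $130,540 (under)
Q2 2029–Q3 2030: $1,350 + $1,740 + $85,000 + $7,030 + $6,120 + $1,600 = $102,840 (under)
Q3 2029–Q4 2030: $1,740 + $85,000 + $7,030 + $6,120 + $1,600 + $1,230 = $102,720 (under)
Q4 2029–Q1 2031: $85,000 + $7,030 + $6,120 + $1,600 + $1,230 + $57,950 = $158,930 (over)
2 windows exceed the threshold.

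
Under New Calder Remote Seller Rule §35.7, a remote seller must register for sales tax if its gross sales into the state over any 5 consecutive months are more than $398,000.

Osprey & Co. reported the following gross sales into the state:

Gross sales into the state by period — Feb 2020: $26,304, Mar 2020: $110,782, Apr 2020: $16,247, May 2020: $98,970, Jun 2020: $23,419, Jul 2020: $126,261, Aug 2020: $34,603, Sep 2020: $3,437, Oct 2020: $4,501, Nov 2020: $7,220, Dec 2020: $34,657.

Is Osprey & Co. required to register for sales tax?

Feb 2020–Jun 2020: $26,304 + $110,782 + $16,247 + $98,970 + $23,419 = $275,722 (under)
Mar 2020–Jul 2020: $110,782 + $16,247 + $98,970 + $23,419 + $126,261 = $375,679 (under)
Apr 2020–Aug 2020: $16,247 + $98,970 + $23,419 + $126,261 + $34,603 = $299,500 (under)
May 2020–Sep 2020: $98,970 + $23,419 + $126,261 + $34,603 + $3,437 = $286,690 (under)
Jun 2020–Oct 2020: $23,419 + $126,261 + $34,603 + $3,437 + $4,501 = $192,221 (under)
Jul 2020–Nov 2020: $126,261 + $34,603 + $3,437 + $4,501 + $7,220 = $176,022 (under)
Aug 2020–Dec 2020: $34,603 + $3,437 + $4,501 + $7,220 + $34,657 = $84,418 (under)
No window exceeds $398,000.

No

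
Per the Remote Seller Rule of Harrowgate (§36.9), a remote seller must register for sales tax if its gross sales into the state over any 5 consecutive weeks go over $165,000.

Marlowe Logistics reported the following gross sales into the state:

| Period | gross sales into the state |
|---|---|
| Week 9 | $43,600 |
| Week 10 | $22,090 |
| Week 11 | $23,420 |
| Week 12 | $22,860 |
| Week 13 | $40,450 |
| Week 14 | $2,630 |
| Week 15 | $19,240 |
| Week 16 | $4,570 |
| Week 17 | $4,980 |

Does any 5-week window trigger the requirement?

Week 9–Week 13: $43,600 + $22,090 + $23,420 + $22,860 + $40,450 = $152,420 (under)
Week 10–Week 14: $22,090 + $23,420 + $22,860 + $40,450 + $2,630 = $111,450 (under)
Week 11–Week 15: $23,420 + $22,860 + $40,450 + $2,630 + $19,240 = $108,600 (under)
Week 12–Week 16: $22,860 + $40,450 + $2,630 + $19,240 + $4,570 = $89,750 (under)
Week 13–Week 17: $40,450 + $2,630 + $19,240 + $4,570 + $4,980 = $71,870 (under)
No window exceeds $165,000.

No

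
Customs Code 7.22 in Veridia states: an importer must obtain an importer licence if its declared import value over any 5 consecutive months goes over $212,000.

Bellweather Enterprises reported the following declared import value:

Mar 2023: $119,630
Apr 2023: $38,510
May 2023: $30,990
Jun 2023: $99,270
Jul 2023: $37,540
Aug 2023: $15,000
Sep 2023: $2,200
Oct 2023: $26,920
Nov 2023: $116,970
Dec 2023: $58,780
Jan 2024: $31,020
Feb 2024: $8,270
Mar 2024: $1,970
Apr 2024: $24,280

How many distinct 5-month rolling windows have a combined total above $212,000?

Mar 2023–Jul 2023: $119,630 + $38,510 + $30,990 + $99,270 + $37,540 = $325,940 (over)
Apr 2023–Aug 2023: $38,510 + $30,990 + $99,270 + $37,540 + $15,000 = $221,310 (over)
May 2023–Sep 2023: $30,990 + $99,270 + $37,540 + $15,000 + $2,200 = $185,000 (under)
Jun 2023–Oct 2023: $99,270 + $37,540 + $15,000 + $2,200 + $26,920 = $180,930 (under)
Jul 2023–Nov 2023: $37,540 + $15,000 + $2,200 + $26,920 + $116,970 = $198,630 (under)
Aug 2023–Dec 2023: $15,000 + $2,200 + $26,920 + $116,970 + $58,780 = $219,870 (over)
Sep 2023–Jan 2024: $2,200 + $26,920 + $116,970 + $58,780 + $31,020 = $235,890 (over)
Oct 2023–Feb 2024: $26,920 + $116,970 + $58,780 + $31,020 + $8,270 = $241,960 (over)
Nov 2023–Mar 2024: $116,970 + $58,780 + $31,020 + $8,270 + $1,970 = $217,010 (over)
Dec 2023–Apr 2024: $58,780 + $31,020 + $8,270 + $1,970 + $24,280 = $124,320 (under)
6 windows exceed the threshold.

6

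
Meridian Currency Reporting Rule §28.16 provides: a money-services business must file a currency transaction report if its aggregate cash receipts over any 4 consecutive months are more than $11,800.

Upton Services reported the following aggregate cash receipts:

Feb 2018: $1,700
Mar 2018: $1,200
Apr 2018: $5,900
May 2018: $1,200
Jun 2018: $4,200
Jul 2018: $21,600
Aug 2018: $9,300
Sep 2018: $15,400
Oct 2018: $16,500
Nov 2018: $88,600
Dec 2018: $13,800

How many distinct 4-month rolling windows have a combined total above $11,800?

Feb 2018–May 2018: $1,700 + $1,200 + $5,900 + $1,200 = $10,000 (under)
Mar 2018–Jun 2018: $1,200 + $5,900 + $1,200 + $4,200 = $12,500 (over)
Apr 2018–Jul 2018: $5,900 + $1,200 + $4,200 + $21,600 = $32,900 (over)
May 2018–Aug 2018: $1,200 + $4,200 + $21,600 + $9,300 = $36,300 (over)
Jun 2018–Sep 2018: $4,200 + $21,600 + $9,300 + $15,400 = $50,500 (over)
Jul 2018–Oct 2018: $21,600 + $9,300 + $15,400 + $16,500 = $62,800 (over)
Aug 2018–Nov 2018: $9,300 + $15,400 + $16,500 + $88,600 = $129,800 (over)
Sep 2018–Dec 2018: $15,400 + $16,500 + $88,600 + $13,800 = $134,300 (over)
7 windows exceed the threshold.

7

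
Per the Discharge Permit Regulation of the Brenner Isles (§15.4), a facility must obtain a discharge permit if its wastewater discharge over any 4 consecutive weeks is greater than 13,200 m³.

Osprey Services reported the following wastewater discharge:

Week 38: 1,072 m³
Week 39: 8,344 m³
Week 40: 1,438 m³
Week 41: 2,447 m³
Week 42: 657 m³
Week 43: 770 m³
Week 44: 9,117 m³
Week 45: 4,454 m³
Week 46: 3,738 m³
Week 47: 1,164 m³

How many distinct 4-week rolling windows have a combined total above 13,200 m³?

Week 38–Week 41: 1,072 m³ + 8,344 m³ + 1,438 m³ + 2,447 m³ = 13,301 m³ (over)
Week 39–Week 42: 8,344 m³ + 1,438 m³ + 2,447 m³ + 657 m³ = 12,886 m³ (under)
Week 40–Week 43: 1,438 m³ + 2,447 m³ + 657 m³ + 770 m³ = 5,312 m³ (under)
Week 41–Week 44: 2,447 m³ + 657 m³ + 770 m³ + 9,117 m³ = 12,991 m³ (under)
Week 42–Week 45: 657 m³ + 770 m³ + 9,117 m³ + 4,454 m³ = 14,998 m³ (over)
Week 43–Week 46: 770 m³ + 9,117 m³ + 4,454 m³ + 3,738 m³ = 18,079 m³ (over)
Week 44–Week 47: 9,117 m³ + 4,454 m³ + 3,738 m³ + 1,164 m³ = 18,473 m³ (over)
4 windows exceed the threshold.

4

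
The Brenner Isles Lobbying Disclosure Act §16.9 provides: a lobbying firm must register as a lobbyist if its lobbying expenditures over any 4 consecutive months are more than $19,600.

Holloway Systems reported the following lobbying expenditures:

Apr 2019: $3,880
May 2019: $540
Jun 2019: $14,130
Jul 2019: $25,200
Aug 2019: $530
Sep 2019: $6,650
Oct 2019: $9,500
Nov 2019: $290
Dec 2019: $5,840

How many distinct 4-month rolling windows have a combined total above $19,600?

Apr 2019–Jul 2019: $3,880 + $540 + $14,130 + $25,200 = $43,750 (over)
May 2019–Aug 2019: $540 + $14,130 + $25,200 + $530 = $40,400 (over)
Jun 2019–Sep 2019: $14,130 + $25,200 + $530 + $6,650 = $46,510 (over)
Jul 2019–Oct 2019: $25,200 + $530 + $6,650 + $9,500 = $41,880 (over)
Aug 2019–Nov 2019: $530 + $6,650 + $9,500 + $290 = $16,970 (under)
Sep 2019–Dec 2019: $6,650 + $9,500 + $290 + $5,840 = $22,280 (over)
5 windows exceed the threshold.

5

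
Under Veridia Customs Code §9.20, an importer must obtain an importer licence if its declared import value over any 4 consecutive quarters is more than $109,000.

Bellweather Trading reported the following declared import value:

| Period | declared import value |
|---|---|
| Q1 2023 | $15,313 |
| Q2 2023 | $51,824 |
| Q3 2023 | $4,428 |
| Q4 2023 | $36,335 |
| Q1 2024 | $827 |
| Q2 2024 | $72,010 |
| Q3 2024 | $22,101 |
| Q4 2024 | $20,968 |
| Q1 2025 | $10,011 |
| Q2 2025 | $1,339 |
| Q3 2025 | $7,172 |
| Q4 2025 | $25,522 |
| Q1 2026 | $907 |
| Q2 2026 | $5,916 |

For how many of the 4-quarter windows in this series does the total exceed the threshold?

4

Q1 2023–Q4 2023: $15,313 + $51,824 + $4,428 + $36,335 = $107,900 (under)
Q2 2023–Q1 2024: $51,824 + $4,428 + $36,335 + $827 = $93,414 (under)
Q3 2023–Q2 2024: $4,428 + $36,335 + $827 + $72,010 = $113,600 (over)
Q4 2023–Q3 2024: $36,335 + $827 + $72,010 + $22,101 = $131,273 (over)
Q1 2024–Q4 2024: $827 + $72,010 + $22,101 + $20,968 = $115,906 (over)
Q2 2024–Q1 2025: $72,010 + $22,101 + $20,968 + $10,011 = $125,090 (over)
Q3 2024–Q2 2025: $22,101 + $20,968 + $10,011 + $1,339 = $54,419 (under)
Q4 2024–Q3 2025: $20,968 + $10,011 + $1,339 + $7,172 = $39,490 (under)
Q1 2025–Q4 2025: $10,011 + $1,339 + $7,172 + $25,522 = $44,044 (under)
Q2 2025–Q1 2026: $1,339 + $7,172 + $25,522 + $907 = $34,940 (under)
Q3 2025–Q2 2026: $7,172 + $25,522 + $907 + $5,916 = $39,517 (under)
4 windows exceed the threshold.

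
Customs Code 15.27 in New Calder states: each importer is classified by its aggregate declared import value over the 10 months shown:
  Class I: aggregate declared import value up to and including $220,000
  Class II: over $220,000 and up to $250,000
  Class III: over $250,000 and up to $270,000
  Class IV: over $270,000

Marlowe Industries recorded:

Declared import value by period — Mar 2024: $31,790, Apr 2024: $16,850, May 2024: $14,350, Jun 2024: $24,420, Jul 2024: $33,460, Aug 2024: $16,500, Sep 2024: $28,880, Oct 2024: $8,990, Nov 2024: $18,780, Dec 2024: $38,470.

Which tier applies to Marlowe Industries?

Class II

Aggregate declared import value: $31,790 + $16,850 + $14,350 + $24,420 + $33,460 + $16,500 + $28,880 + $8,990 + $18,780 + $38,470 = $232,490.
$220,000 < $232,490 ≤ $250,000, so Class II applies.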